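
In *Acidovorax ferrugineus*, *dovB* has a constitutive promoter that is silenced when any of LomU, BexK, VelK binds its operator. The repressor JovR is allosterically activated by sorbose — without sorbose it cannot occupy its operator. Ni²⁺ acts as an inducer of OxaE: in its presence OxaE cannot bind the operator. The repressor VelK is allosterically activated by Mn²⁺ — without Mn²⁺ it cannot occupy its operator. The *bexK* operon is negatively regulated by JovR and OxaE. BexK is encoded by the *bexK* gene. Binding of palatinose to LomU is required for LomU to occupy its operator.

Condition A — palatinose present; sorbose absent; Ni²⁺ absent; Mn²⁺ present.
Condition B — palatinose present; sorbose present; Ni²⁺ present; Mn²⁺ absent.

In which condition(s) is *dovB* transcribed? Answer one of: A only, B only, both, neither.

Condition A:
Palatinose is present, so LomU is active.
Sorbose is absent, so JovR is inactive.
Ni²⁺ is absent, so OxaE is active.
With repressor OxaE bound, *bexK* is not transcribed.
So BexK is not produced.
Mn²⁺ is present, so VelK is active.
With repressor LomU bound, *dovB* is not transcribed.
→ *dovB* is OFF in A.
Condition B:
Palatinose is present, so LomU is active.
Sorbose is present, so JovR is active.
Ni²⁺ is present, so OxaE is inactive.
With repressor JovR bound, *bexK* is not transcribed.
So BexK is not produced.
Mn²⁺ is absent, so VelK is inactive.
With repressor LomU bound, *dovB* is not transcribed.
→ *dovB* is OFF in B.

neither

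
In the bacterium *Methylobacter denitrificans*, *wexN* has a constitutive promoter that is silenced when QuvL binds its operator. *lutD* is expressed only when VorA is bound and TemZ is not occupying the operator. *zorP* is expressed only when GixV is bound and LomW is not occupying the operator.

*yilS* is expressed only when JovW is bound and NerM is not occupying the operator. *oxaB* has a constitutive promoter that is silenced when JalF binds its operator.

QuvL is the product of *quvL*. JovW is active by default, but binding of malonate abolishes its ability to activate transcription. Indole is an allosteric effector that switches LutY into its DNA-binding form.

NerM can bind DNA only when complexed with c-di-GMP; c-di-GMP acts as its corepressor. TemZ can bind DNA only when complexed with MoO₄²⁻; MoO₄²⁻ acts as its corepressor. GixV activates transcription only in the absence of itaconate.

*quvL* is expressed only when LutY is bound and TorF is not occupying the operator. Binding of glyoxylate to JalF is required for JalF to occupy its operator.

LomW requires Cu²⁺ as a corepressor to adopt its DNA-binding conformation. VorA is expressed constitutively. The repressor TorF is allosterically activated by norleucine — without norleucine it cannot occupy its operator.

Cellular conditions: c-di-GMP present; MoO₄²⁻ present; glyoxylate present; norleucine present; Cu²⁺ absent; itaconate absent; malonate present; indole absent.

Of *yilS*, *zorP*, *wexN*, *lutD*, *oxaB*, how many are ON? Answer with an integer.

2

c-di-GMP is present, so NerM is active.
Malonate is present, so JovW is inactive.
With repressor NerM bound, *yilS* is not transcribed.
→ *yilS* is OFF.
Cu²⁺ is absent, so LomW is inactive.
Itaconate is absent, so GixV is active.
No repressor is bound and GixV is active, so *zorP* is transcribed.
→ *zorP* is ON.
Indole is absent, so LutY is inactive.
Norleucine is present, so TorF is active.
With repressor TorF bound, *quvL* is not transcribed.
So QuvL is not produced.
With no repressor bound, *wexN* is transcribed.
→ *wexN* is ON.
VorA is produced constitutively and is active.
MoO₄²⁻ is present, so TemZ is active.
With repressor TemZ bound, *lutD* is not transcribed.
→ *lutD* is OFF.
Glyoxylate is present, so JalF is active.
With repressor JalF bound, *oxaB* is not transcribed.
→ *oxaB* is OFF.
2 of the 5 genes are transcribed.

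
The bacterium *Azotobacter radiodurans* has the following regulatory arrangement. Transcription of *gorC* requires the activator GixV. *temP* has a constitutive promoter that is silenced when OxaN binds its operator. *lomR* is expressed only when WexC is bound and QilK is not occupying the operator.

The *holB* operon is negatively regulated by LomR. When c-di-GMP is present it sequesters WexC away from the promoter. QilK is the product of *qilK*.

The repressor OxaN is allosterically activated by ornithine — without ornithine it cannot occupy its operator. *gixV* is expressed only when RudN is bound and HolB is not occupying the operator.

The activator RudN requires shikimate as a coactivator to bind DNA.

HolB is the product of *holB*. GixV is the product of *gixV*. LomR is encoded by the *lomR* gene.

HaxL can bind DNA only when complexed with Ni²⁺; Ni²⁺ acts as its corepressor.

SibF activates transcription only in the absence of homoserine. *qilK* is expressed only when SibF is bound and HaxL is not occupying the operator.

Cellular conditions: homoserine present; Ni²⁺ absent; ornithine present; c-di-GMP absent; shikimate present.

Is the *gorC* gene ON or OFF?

ON

Homoserine is present, so SibF is inactive.
Ni²⁺ is absent, so HaxL is inactive.
Required activator SibF is absent, so *qilK* is not transcribed.
So QilK is not produced.
c-di-GMP is absent, so WexC is active.
No repressor is bound and WexC is active, so *lomR* is transcribed.
So LomR is produced and active.
With repressor LomR bound, *holB* is not transcribed.
So HolB is not produced.
Shikimate is present, so RudN is active.
No repressor is bound and RudN is active, so *gixV* is transcribed.
So GixV is produced and active.
No repressor is bound and GixV is active, so *gorC* is transcribed.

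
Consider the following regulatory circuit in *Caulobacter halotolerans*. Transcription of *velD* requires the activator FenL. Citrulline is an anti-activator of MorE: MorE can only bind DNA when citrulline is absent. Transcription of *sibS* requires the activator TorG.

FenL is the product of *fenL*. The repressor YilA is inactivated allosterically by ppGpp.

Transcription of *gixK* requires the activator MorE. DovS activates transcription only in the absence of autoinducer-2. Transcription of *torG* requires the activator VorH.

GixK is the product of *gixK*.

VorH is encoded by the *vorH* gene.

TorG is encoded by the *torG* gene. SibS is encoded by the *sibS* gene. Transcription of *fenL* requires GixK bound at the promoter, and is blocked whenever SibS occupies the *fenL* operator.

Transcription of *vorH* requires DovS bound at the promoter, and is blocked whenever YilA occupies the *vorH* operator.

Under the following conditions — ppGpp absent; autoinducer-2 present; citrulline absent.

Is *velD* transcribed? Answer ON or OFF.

ON

ppGpp is absent, so YilA is active.
Autoinducer-2 is present, so DovS is inactive.
With repressor YilA bound, *vorH* is not transcribed.
So VorH is not produced.
Required activator VorH is absent, so *torG* is not transcribed.
So TorG is not produced.
Required activator TorG is absent, so *sibS* is not transcribed.
So SibS is not produced.
Citrulline is absent, so MorE is active.
No repressor is bound and MorE is active, so *gixK* is transcribed.
So GixK is produced and active.
No repressor is bound and GixK is active, so *fenL* is transcribed.
So FenL is produced and active.
No repressor is bound and FenL is active, so *velD* is transcribed.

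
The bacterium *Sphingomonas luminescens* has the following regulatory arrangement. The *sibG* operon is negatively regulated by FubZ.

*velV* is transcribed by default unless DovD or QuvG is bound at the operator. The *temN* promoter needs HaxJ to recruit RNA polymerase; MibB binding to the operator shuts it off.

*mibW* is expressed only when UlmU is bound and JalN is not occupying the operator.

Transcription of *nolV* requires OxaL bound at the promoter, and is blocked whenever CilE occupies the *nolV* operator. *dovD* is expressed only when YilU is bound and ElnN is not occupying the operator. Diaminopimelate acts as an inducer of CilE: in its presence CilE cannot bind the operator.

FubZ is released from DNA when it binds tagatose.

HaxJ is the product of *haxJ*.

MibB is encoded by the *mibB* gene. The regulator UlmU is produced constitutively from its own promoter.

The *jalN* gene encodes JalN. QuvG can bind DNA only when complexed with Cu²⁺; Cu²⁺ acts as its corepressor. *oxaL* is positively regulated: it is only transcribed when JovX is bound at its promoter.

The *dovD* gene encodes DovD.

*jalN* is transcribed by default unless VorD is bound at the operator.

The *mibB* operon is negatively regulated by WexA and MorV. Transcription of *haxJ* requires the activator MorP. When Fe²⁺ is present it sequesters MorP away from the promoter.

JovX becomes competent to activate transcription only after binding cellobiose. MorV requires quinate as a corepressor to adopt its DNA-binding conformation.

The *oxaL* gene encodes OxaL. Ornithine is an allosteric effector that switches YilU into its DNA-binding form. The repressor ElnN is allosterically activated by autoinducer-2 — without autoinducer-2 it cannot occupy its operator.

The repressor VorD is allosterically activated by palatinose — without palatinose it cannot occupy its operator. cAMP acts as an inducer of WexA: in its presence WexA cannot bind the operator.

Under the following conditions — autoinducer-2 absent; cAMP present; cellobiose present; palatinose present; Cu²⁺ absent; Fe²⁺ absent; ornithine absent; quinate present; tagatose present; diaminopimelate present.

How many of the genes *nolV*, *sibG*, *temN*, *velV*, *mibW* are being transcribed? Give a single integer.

Cellobiose is present, so JovX is active.
No repressor is bound and JovX is active, so *oxaL* is transcribed.
So OxaL is produced and active.
Diaminopimelate is present, so CilE is inactive.
No repressor is bound and OxaL is active, so *nolV* is transcribed.
→ *nolV* is ON.
Tagatose is present, so FubZ is inactive.
With no repressor bound, *sibG* is transcribed.
→ *sibG* is ON.
Fe²⁺ is absent, so MorP is active.
No repressor is bound and MorP is active, so *haxJ* is transcribed.
So HaxJ is produced and active.
cAMP is present, so WexA is inactive.
Quinate is present, so MorV is active.
With repressor MorV bound, *mibB* is not transcribed.
So MibB is not produced.
No repressor is bound and HaxJ is active, so *temN* is transcribed.
→ *temN* is ON.
Autoinducer-2 is absent, so ElnN is inactive.
Ornithine is absent, so YilU is inactive.
Required activator YilU is absent, so *dovD* is not transcribed.
So DovD is not produced.
Cu²⁺ is absent, so QuvG is inactive.
With no repressor bound, *velV* is transcribed.
→ *velV* is ON.
Palatinose is present, so VorD is active.
With repressor VorD bound, *jalN* is not transcribed.
So JalN is not produced.
UlmU is produced constitutively and is active.
No repressor is bound and UlmU is active, so *mibW* is transcribed.
→ *mibW* is ON.
5 of the 5 genes are transcribed.

5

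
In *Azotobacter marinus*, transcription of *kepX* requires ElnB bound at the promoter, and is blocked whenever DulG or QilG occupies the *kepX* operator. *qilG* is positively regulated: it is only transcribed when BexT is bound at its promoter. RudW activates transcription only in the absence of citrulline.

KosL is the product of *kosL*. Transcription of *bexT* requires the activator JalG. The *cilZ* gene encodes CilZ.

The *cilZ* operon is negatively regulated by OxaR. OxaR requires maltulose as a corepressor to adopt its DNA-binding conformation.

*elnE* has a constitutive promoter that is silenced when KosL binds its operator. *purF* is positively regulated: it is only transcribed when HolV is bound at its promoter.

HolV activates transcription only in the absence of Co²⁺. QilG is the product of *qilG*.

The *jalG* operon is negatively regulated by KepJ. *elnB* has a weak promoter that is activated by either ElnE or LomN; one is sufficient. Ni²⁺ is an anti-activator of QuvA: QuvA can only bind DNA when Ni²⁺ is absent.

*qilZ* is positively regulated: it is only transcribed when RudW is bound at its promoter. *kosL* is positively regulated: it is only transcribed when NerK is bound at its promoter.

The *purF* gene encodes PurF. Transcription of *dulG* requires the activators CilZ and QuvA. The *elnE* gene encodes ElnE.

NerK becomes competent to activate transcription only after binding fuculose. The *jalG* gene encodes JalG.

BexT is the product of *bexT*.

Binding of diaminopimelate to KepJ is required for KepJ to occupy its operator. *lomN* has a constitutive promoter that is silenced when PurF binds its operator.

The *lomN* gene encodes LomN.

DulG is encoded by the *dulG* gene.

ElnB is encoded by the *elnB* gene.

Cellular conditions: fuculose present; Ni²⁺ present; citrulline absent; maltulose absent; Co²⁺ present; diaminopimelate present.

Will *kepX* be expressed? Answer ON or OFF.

ON

Maltulose is absent, so OxaR is inactive.
With no repressor bound, *cilZ* is transcribed.
So CilZ is produced and active.
Ni²⁺ is present, so QuvA is inactive.
Required activator QuvA is absent, so *dulG* is not transcribed.
So DulG is not produced.
Diaminopimelate is present, so KepJ is active.
With repressor KepJ bound, *jalG* is not transcribed.
So JalG is not produced.
Required activator JalG is absent, so *bexT* is not transcribed.
So BexT is not produced.
Required activator BexT is absent, so *qilG* is not transcribed.
So QilG is not produced.
Fuculose is present, so NerK is active.
No repressor is bound and NerK is active, so *kosL* is transcribed.
So KosL is produced and active.
With repressor KosL bound, *elnE* is not transcribed.
So ElnE is not produced.
Co²⁺ is present, so HolV is inactive.
Required activator HolV is absent, so *purF* is not transcribed.
So PurF is not produced.
With no repressor bound, *lomN* is transcribed.
So LomN is produced and active.
Activator LomN is present, so *elnB* is transcribed.
So ElnB is produced and active.
No repressor is bound and ElnB is active, so *kepX* is transcribed.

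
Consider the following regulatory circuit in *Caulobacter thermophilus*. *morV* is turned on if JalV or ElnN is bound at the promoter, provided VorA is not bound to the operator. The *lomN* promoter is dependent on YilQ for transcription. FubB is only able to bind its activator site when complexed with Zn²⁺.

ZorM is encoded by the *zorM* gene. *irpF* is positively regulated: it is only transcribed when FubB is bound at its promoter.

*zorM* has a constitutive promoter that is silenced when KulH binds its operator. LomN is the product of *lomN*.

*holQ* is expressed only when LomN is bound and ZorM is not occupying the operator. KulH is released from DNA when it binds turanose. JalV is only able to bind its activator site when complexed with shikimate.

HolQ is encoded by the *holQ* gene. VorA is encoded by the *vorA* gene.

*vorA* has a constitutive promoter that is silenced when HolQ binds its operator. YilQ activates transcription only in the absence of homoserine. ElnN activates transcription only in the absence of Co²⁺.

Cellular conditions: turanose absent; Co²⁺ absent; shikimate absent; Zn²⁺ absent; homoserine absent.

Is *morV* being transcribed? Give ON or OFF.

Shikimate is absent, so JalV is inactive.
Co²⁺ is absent, so ElnN is active.
Turanose is absent, so KulH is active.
With repressor KulH bound, *zorM* is not transcribed.
So ZorM is not produced.
Homoserine is absent, so YilQ is active.
No repressor is bound and YilQ is active, so *lomN* is transcribed.
So LomN is produced and active.
No repressor is bound and LomN is active, so *holQ* is transcribed.
So HolQ is produced and active.
With repressor HolQ bound, *vorA* is not transcribed.
So VorA is not produced.
Activator ElnN is present, so *morV* is transcribed.

ON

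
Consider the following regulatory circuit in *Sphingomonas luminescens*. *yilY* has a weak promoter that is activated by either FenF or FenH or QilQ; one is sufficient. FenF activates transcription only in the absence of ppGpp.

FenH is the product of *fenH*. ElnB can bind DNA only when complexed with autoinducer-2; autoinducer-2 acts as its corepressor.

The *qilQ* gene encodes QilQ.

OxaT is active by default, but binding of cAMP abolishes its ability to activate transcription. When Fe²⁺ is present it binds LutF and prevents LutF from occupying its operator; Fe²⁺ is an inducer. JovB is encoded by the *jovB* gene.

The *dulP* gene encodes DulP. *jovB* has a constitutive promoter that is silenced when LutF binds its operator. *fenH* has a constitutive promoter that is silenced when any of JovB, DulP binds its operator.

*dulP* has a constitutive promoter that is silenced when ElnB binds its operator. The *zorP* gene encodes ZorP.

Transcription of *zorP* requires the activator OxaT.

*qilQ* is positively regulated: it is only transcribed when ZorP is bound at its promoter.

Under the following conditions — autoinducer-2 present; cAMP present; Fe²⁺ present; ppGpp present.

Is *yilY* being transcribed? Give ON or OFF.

OFF

ppGpp is present, so FenF is inactive.
Fe²⁺ is present, so LutF is inactive.
With no repressor bound, *jovB* is transcribed.
So JovB is produced and active.
Autoinducer-2 is present, so ElnB is active.
With repressor ElnB bound, *dulP* is not transcribed.
So DulP is not produced.
With repressor JovB bound, *fenH* is not transcribed.
So FenH is not produced.
cAMP is present, so OxaT is inactive.
Required activator OxaT is absent, so *zorP* is not transcribed.
So ZorP is not produced.
Required activator ZorP is absent, so *qilQ* is not transcribed.
So QilQ is not produced.
No activator is available at the *yilY* promoter, so *yilY* is not transcribed.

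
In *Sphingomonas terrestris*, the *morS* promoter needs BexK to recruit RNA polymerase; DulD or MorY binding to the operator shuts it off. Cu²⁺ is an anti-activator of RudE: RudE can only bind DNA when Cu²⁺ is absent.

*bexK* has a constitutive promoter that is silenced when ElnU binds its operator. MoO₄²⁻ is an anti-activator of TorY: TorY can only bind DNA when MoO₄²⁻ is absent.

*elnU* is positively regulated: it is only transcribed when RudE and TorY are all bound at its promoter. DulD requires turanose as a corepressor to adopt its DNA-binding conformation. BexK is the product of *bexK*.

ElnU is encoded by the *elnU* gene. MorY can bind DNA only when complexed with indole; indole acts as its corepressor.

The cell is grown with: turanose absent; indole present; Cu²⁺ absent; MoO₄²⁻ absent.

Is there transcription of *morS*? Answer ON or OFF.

OFF

Turanose is absent, so DulD is inactive.
Indole is present, so MorY is active.
Cu²⁺ is absent, so RudE is active.
MoO₄²⁻ is absent, so TorY is active.
No repressor is bound and RudE and TorY are active, so *elnU* is transcribed.
So ElnU is produced and active.
With repressor ElnU bound, *bexK* is not transcribed.
So BexK is not produced.
With repressor MorY bound, *morS* is not transcribed.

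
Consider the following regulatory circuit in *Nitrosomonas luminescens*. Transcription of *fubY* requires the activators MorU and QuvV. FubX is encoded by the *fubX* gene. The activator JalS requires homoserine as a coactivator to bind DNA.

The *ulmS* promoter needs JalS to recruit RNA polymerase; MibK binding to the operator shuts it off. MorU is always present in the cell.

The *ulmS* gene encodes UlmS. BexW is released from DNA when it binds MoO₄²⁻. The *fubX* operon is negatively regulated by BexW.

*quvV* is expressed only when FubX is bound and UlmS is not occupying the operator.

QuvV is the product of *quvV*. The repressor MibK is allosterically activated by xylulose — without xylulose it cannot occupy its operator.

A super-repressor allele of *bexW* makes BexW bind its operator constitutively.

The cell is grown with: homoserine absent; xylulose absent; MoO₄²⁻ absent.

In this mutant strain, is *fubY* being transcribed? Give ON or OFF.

OFF

MorU is produced constitutively and is active.
Xylulose is absent, so MibK is inactive.
Homoserine is absent, so JalS is inactive.
Required activator JalS is absent, so *ulmS* is not transcribed.
So UlmS is not produced.
BexW is constitutively active in this strain.
With repressor BexW bound, *fubX* is not transcribed.
So FubX is not produced.
Required activator FubX is absent, so *quvV* is not transcribed.
So QuvV is not produced.
Required activator QuvV is absent, so *fubY* is not transcribed.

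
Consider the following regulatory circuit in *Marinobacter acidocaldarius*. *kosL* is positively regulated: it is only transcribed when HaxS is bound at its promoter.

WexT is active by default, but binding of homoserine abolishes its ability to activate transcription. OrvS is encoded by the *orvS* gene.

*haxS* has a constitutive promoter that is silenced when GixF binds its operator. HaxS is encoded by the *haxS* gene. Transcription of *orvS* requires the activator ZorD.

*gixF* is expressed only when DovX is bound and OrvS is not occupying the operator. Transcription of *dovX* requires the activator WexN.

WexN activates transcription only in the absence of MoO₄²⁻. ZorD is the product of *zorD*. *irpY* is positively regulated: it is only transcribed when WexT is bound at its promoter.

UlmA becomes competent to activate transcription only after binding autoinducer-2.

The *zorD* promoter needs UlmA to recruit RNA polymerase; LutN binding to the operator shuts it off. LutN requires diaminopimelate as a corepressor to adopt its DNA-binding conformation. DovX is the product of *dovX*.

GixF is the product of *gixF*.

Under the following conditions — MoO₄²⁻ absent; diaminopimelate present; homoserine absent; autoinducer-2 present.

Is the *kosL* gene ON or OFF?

Autoinducer-2 is present, so UlmA is active.
Diaminopimelate is present, so LutN is active.
With repressor LutN bound, *zorD* is not transcribed.
So ZorD is not produced.
Required activator ZorD is absent, so *orvS* is not transcribed.
So OrvS is not produced.
MoO₄²⁻ is absent, so WexN is active.
No repressor is bound and WexN is active, so *dovX* is transcribed.
So DovX is produced and active.
No repressor is bound and DovX is active, so *gixF* is transcribed.
So GixF is produced and active.
With repressor GixF bound, *haxS* is not transcribed.
So HaxS is not produced.
Required activator HaxS is absent, so *kosL* is not transcribed.

OFF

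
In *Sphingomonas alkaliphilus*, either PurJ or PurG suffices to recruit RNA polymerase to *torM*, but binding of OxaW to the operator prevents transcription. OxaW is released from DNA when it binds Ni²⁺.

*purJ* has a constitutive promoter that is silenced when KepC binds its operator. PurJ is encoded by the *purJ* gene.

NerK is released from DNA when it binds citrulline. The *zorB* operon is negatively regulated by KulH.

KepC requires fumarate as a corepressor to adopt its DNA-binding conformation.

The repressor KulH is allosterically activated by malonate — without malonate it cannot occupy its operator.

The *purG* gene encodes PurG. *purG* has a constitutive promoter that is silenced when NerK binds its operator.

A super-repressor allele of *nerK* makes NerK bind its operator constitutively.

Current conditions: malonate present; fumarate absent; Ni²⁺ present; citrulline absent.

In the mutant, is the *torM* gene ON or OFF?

ON

Fumarate is absent, so KepC is inactive.
With no repressor bound, *purJ* is transcribed.
So PurJ is produced and active.
Ni²⁺ is present, so OxaW is inactive.
NerK is constitutively active in this strain.
With repressor NerK bound, *purG* is not transcribed.
So PurG is not produced.
Activator PurJ is present, so *torM* is transcribed.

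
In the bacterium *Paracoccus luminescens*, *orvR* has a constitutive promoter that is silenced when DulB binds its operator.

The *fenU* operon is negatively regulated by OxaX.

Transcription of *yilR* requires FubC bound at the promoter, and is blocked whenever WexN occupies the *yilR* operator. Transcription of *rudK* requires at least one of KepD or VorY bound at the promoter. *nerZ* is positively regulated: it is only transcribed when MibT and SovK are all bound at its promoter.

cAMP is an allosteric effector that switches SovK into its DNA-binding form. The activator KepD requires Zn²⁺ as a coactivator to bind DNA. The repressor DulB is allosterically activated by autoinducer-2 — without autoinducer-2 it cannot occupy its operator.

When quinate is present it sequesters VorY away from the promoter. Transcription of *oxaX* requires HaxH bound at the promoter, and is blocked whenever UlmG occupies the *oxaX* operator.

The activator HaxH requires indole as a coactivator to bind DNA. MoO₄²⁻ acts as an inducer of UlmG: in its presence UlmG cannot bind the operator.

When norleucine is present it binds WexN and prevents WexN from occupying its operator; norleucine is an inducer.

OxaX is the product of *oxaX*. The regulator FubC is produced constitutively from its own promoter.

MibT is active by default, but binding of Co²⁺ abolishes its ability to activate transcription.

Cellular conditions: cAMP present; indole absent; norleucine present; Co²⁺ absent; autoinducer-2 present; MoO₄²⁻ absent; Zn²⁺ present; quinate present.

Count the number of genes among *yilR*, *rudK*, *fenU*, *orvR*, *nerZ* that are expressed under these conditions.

FubC is produced constitutively and is active.
Norleucine is present, so WexN is inactive.
No repressor is bound and FubC is active, so *yilR* is transcribed.
→ *yilR* is ON.
Zn²⁺ is present, so KepD is active.
Quinate is present, so VorY is inactive.
Activator KepD is present, so *rudK* is transcribed.
→ *rudK* is ON.
Indole is absent, so HaxH is inactive.
MoO₄²⁻ is absent, so UlmG is active.
With repressor UlmG bound, *oxaX* is not transcribed.
So OxaX is not produced.
With no repressor bound, *fenU* is transcribed.
→ *fenU* is ON.
Autoinducer-2 is present, so DulB is active.
With repressor DulB bound, *orvR* is not transcribed.
→ *orvR* is OFF.
Co²⁺ is absent, so MibT is active.
cAMP is present, so SovK is active.
No repressor is bound and MibT and SovK are active, so *nerZ* is transcribed.
→ *nerZ* is ON.
4 of the 5 genes are transcribed.

4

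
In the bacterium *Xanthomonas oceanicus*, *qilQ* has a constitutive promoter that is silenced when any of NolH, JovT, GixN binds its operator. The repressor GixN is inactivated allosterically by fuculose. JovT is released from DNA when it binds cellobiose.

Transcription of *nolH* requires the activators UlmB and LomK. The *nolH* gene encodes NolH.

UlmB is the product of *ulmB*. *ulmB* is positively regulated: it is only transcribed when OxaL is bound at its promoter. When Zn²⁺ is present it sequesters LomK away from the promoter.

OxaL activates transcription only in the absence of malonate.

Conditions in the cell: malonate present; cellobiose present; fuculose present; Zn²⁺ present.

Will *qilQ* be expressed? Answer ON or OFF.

ON

Malonate is present, so OxaL is inactive.
Required activator OxaL is absent, so *ulmB* is not transcribed.
So UlmB is not produced.
Zn²⁺ is present, so LomK is inactive.
Required activator UlmB is absent, so *nolH* is not transcribed.
So NolH is not produced.
Cellobiose is present, so JovT is inactive.
Fuculose is present, so GixN is inactive.
With no repressor bound, *qilQ* is transcribed.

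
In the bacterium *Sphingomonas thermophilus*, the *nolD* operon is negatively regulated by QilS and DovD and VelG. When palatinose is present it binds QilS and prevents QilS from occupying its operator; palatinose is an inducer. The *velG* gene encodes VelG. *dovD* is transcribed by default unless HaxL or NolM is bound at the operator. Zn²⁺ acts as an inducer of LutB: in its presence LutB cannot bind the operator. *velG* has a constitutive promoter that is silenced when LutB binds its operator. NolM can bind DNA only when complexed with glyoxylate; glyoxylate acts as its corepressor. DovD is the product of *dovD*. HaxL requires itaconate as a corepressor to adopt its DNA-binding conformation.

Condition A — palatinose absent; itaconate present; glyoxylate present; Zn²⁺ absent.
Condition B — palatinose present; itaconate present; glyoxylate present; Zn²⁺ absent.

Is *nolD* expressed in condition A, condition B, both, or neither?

B only

Condition A:
Palatinose is absent, so QilS is active.
Itaconate is present, so HaxL is active.
Glyoxylate is present, so NolM is active.
With repressor HaxL bound, *dovD* is not transcribed.
So DovD is not produced.
Zn²⁺ is absent, so LutB is active.
With repressor LutB bound, *velG* is not transcribed.
So VelG is not produced.
With repressor QilS bound, *nolD* is not transcribed.
→ *nolD* is OFF in A.
Condition B:
Palatinose is present, so QilS is inactive.
Itaconate is present, so HaxL is active.
Glyoxylate is present, so NolM is active.
With repressor HaxL bound, *dovD* is not transcribed.
So DovD is not produced.
Zn²⁺ is absent, so LutB is active.
With repressor LutB bound, *velG* is not transcribed.
So VelG is not produced.
With no repressor bound, *nolD* is transcribed.
→ *nolD* is ON in B.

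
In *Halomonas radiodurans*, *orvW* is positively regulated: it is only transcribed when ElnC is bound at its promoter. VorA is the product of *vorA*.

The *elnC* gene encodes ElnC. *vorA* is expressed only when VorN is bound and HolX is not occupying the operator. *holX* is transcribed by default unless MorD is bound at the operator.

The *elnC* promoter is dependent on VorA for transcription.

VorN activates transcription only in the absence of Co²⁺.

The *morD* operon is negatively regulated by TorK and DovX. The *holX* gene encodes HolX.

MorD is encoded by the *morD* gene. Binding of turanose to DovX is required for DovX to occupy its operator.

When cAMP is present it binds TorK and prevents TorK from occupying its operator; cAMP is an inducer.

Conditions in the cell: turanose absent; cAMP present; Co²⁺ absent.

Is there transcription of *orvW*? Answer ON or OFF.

cAMP is present, so TorK is inactive.
Turanose is absent, so DovX is inactive.
With no repressor bound, *morD* is transcribed.
So MorD is produced and active.
With repressor MorD bound, *holX* is not transcribed.
So HolX is not produced.
Co²⁺ is absent, so VorN is active.
No repressor is bound and VorN is active, so *vorA* is transcribed.
So VorA is produced and active.
No repressor is bound and VorA is active, so *elnC* is transcribed.
So ElnC is produced and active.
No repressor is bound and ElnC is active, so *orvW* is transcribed.

ON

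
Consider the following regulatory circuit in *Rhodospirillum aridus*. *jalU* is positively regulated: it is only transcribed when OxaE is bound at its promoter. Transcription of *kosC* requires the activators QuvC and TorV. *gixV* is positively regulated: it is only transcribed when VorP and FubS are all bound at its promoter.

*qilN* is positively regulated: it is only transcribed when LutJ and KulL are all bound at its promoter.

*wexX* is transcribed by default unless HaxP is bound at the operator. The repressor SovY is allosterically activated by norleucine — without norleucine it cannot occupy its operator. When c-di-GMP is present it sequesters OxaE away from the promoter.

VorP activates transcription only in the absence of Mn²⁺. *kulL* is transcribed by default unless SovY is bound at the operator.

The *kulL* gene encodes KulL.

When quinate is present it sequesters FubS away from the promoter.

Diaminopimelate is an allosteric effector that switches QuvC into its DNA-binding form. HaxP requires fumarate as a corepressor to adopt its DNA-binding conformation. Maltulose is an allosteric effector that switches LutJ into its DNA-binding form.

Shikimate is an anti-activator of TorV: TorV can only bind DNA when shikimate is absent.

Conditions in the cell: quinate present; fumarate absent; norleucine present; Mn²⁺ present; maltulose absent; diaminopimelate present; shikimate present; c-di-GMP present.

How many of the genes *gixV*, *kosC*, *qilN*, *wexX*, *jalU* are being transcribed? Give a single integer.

Mn²⁺ is present, so VorP is inactive.
Quinate is present, so FubS is inactive.
Required activator VorP is absent, so *gixV* is not transcribed.
→ *gixV* is OFF.
Diaminopimelate is present, so QuvC is active.
Shikimate is present, so TorV is inactive.
Required activator TorV is absent, so *kosC* is not transcribed.
→ *kosC* is OFF.
Maltulose is absent, so LutJ is inactive.
Norleucine is present, so SovY is active.
With repressor SovY bound, *kulL* is not transcribed.
So KulL is not produced.
Required activator LutJ is absent, so *qilN* is not transcribed.
→ *qilN* is OFF.
Fumarate is absent, so HaxP is inactive.
With no repressor bound, *wexX* is transcribed.
→ *wexX* is ON.
c-di-GMP is present, so OxaE is inactive.
Required activator OxaE is absent, so *jalU* is not transcribed.
→ *jalU* is OFF.
1 of the 5 genes is transcribed.

1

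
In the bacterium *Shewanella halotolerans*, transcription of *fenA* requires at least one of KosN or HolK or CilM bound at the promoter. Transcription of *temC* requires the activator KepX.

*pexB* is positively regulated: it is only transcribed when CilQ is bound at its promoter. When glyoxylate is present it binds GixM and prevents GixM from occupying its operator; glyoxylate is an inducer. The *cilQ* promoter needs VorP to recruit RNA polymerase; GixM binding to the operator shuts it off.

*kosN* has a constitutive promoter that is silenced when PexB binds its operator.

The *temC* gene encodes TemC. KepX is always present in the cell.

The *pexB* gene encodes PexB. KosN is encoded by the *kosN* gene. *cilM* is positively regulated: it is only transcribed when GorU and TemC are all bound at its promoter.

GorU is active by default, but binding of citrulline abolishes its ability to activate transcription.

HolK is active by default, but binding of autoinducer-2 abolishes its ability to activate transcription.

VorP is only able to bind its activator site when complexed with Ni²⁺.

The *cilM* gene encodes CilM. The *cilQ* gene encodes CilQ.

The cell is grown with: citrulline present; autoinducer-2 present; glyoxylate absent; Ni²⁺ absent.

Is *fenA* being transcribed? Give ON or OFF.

ON

Ni²⁺ is absent, so VorP is inactive.
Glyoxylate is absent, so GixM is active.
With repressor GixM bound, *cilQ* is not transcribed.
So CilQ is not produced.
Required activator CilQ is absent, so *pexB* is not transcribed.
So PexB is not produced.
With no repressor bound, *kosN* is transcribed.
So KosN is produced and active.
Autoinducer-2 is present, so HolK is inactive.
Citrulline is present, so GorU is inactive.
KepX is produced constitutively and is active.
No repressor is bound and KepX is active, so *temC* is transcribed.
So TemC is produced and active.
Required activator GorU is absent, so *cilM* is not transcribed.
So CilM is not produced.
Activator KosN is present, so *fenA* is transcribed.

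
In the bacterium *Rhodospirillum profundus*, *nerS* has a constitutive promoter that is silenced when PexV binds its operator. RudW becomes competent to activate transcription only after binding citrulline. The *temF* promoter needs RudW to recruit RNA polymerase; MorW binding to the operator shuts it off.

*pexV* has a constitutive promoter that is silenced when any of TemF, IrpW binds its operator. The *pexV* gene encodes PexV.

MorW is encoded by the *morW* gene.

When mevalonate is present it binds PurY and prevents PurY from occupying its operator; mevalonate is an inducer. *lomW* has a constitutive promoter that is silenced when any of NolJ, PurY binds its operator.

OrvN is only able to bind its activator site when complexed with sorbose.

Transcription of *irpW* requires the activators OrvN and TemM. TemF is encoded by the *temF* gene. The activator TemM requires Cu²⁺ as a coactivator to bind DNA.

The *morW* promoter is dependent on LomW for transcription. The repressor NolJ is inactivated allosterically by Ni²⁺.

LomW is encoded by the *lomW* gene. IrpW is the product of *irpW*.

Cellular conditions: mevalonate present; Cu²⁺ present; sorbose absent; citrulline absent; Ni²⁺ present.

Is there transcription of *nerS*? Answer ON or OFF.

OFF

Ni²⁺ is present, so NolJ is inactive.
Mevalonate is present, so PurY is inactive.
With no repressor bound, *lomW* is transcribed.
So LomW is produced and active.
No repressor is bound and LomW is active, so *morW* is transcribed.
So MorW is produced and active.
Citrulline is absent, so RudW is inactive.
With repressor MorW bound, *temF* is not transcribed.
So TemF is not produced.
Sorbose is absent, so OrvN is inactive.
Cu²⁺ is present, so TemM is active.
Required activator OrvN is absent, so *irpW* is not transcribed.
So IrpW is not produced.
With no repressor bound, *pexV* is transcribed.
So PexV is produced and active.
With repressor PexV bound, *nerS* is not transcribed.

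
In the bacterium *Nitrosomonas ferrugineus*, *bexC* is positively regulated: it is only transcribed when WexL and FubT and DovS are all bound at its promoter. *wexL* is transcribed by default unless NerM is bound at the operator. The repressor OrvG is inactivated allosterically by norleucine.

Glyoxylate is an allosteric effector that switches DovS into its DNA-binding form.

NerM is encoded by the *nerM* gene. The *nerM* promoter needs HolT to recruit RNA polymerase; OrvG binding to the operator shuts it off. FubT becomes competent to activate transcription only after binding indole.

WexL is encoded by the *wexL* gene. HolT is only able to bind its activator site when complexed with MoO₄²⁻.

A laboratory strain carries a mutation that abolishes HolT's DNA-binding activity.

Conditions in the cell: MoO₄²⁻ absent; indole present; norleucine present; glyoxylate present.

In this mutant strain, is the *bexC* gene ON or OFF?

Norleucine is present, so OrvG is inactive.
HolT is non-functional in this strain, so it has no effect.
Required activator HolT is absent, so *nerM* is not transcribed.
So NerM is not produced.
With no repressor bound, *wexL* is transcribed.
So WexL is produced and active.
Indole is present, so FubT is active.
Glyoxylate is present, so DovS is active.
No repressor is bound and WexL and FubT and DovS are active, so *bexC* is transcribed.

ON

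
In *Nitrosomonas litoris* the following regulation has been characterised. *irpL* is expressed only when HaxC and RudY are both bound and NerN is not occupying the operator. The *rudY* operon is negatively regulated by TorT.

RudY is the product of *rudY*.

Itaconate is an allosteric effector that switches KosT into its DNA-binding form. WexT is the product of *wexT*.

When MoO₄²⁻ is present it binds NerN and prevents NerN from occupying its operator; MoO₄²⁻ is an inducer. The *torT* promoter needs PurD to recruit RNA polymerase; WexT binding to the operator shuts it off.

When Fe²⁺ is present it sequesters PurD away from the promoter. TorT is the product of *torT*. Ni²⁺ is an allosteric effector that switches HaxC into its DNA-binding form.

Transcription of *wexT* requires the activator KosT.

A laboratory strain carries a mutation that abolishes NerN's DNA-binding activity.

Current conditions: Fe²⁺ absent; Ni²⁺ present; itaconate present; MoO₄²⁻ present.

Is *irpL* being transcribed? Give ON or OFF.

Ni²⁺ is present, so HaxC is active.
Fe²⁺ is absent, so PurD is active.
Itaconate is present, so KosT is active.
No repressor is bound and KosT is active, so *wexT* is transcribed.
So WexT is produced and active.
With repressor WexT bound, *torT* is not transcribed.
So TorT is not produced.
With no repressor bound, *rudY* is transcribed.
So RudY is produced and active.
NerN is non-functional in this strain, so it has no effect.
No repressor is bound and HaxC and RudY are active, so *irpL* is transcribed.

ON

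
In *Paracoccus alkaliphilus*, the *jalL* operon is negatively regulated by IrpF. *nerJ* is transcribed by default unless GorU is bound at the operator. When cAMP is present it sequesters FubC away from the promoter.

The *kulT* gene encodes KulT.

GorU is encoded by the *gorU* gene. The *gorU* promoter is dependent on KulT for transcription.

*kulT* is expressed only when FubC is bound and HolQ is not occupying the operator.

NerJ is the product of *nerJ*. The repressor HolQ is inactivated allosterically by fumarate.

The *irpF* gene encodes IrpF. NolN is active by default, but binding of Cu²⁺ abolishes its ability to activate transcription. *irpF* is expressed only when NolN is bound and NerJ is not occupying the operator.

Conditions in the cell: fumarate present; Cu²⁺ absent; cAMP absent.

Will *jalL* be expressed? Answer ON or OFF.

Fumarate is present, so HolQ is inactive.
cAMP is absent, so FubC is active.
No repressor is bound and FubC is active, so *kulT* is transcribed.
So KulT is produced and active.
No repressor is bound and KulT is active, so *gorU* is transcribed.
So GorU is produced and active.
With repressor GorU bound, *nerJ* is not transcribed.
So NerJ is not produced.
Cu²⁺ is absent, so NolN is active.
No repressor is bound and NolN is active, so *irpF* is transcribed.
So IrpF is produced and active.
With repressor IrpF bound, *jalL* is not transcribed.

OFF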